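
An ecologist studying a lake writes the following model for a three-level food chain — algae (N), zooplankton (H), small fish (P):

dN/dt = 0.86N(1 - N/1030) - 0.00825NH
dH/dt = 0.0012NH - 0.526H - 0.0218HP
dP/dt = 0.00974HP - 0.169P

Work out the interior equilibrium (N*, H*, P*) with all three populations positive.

N* ≈ 859, H* ≈ 17.4, P* ≈ 23.1

From dP/dt = 0: 0.00974H* = 0.169, so H* = 17.4.
From dN/dt = 0: 0.86(1 - N*/1030) = 0.00825·17.4, giving N* = 1030·(1 - 0.166) = 859.
From dH/dt = 0: 0.0012·859 - 0.526 = 0.0218P*, so P* = 0.504/0.0218 = 23.1.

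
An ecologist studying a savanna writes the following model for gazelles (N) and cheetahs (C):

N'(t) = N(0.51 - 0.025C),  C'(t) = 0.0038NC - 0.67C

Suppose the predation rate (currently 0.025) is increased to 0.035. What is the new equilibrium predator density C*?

C* ≈ 14.6

At the interior fixed point, setting dN/dt = 0 with N > 0 fixes C* = (prey growth rate)/(NC coefficient) — independent of the other coefficients.
With the change, C* = 0.51/0.035 = 14.6; it falls from 20.4.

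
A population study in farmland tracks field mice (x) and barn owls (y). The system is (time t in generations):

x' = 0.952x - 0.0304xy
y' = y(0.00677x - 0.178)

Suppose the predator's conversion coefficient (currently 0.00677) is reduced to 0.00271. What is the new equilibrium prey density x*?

x* ≈ 65.7

At the interior fixed point, setting dy/dt = 0 with y > 0 fixes x* = (predator death rate)/(xy coefficient) — independent of the other coefficients.
With the change, x* = 0.178/0.00271 = 65.7; it rises from 26.3.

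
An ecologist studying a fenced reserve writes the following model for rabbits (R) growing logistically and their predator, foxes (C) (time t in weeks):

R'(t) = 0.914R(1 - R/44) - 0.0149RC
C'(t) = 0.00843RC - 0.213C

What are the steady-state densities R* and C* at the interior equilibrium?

R* ≈ 25.3, C* ≈ 26.1

From dC/dt = 0 with C > 0: 0.00843R* = 0.213, so R* = 25.3.
Substitute into dR/dt = 0: 0.914(1 - 25.3/44) = 0.0149C*.
The bracket is 0.426, giving C* = 0.389/0.0149 = 26.1.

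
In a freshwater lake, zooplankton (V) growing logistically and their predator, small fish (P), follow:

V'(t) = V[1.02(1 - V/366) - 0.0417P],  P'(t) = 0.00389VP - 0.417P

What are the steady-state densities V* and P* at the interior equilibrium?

From dP/dt = 0 with P > 0: 0.00389V* = 0.417, so V* = 107.
Substitute into dV/dt = 0: 1.02(1 - 107/366) = 0.0417P*.
The bracket is 0.707, giving P* = 0.721/0.0417 = 17.3.

V* ≈ 107, P* ≈ 17.3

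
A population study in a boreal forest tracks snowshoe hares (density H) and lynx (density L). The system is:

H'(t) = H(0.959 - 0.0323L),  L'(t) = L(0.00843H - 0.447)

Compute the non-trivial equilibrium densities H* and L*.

H* ≈ 53, L* ≈ 29.7

Set dL/dt = 0 with L > 0: 0.00843H - 0.447 = 0, so H* = 0.447/0.00843 = 53.
Set dH/dt = 0 with H > 0: 0.959 - 0.0323L = 0, so L* = 0.959/0.0323 = 29.7.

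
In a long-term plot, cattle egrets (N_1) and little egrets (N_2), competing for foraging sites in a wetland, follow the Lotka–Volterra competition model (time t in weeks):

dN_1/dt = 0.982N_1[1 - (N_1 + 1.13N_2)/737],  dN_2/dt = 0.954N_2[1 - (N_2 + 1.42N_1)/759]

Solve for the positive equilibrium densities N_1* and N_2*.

Setting both brackets to zero gives the nullclines N_1 + 1.13N_2 = 737 and 1.42N_1 + N_2 = 759.
Substituting N_2 = 759 - 1.42N_1 into the first: N_1(1 - 1.13·1.42) = 737 - 1.13·759.
So N_1* = -121/-0.605 = 200, and then N_2* = 759 - 1.42·200 = 476.

N_1* ≈ 200, N_2* ≈ 476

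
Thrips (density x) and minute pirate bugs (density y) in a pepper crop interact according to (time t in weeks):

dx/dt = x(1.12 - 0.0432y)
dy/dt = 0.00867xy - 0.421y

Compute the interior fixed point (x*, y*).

Set dy/dt = 0 with y > 0: 0.00867x - 0.421 = 0, so x* = 0.421/0.00867 = 48.6.
Set dx/dt = 0 with x > 0: 1.12 - 0.0432y = 0, so y* = 1.12/0.0432 = 25.9.

x* ≈ 48.6, y* ≈ 25.9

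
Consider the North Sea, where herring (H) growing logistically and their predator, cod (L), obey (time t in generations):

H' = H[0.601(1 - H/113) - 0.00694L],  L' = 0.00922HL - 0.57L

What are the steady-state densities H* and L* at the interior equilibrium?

From dL/dt = 0 with L > 0: 0.00922H* = 0.57, so H* = 61.8.
Substitute into dH/dt = 0: 0.601(1 - 61.8/113) = 0.00694L*.
The bracket is 0.453, giving L* = 0.272/0.00694 = 39.2.

H* ≈ 61.8, L* ≈ 39.2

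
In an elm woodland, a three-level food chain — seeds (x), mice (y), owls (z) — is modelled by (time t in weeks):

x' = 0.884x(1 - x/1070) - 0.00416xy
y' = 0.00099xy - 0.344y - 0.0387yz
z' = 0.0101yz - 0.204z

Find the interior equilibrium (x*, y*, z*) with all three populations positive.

x* ≈ 968, y* ≈ 20.2, z* ≈ 15.9

From dz/dt = 0: 0.0101y* = 0.204, so y* = 20.2.
From dx/dt = 0: 0.884(1 - x*/1070) = 0.00416·20.2, giving x* = 1070·(1 - 0.095) = 968.
From dy/dt = 0: 0.00099·968 - 0.344 = 0.0387z*, so z* = 0.615/0.0387 = 15.9.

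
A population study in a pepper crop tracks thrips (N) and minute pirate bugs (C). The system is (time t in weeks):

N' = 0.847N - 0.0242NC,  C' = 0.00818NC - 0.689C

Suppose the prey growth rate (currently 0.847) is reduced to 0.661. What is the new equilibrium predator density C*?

C* ≈ 27.3

At the interior fixed point, setting dN/dt = 0 with N > 0 fixes C* = (prey growth rate)/(NC coefficient) — independent of the other coefficients.
With the change, C* = 0.661/0.0242 = 27.3; it falls from 35.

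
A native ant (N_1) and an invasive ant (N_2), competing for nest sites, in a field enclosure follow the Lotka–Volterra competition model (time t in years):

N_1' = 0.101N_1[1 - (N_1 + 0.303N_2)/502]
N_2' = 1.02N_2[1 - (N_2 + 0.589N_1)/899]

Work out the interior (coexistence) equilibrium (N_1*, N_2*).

Setting both brackets to zero gives the nullclines N_1 + 0.303N_2 = 502 and 0.589N_1 + N_2 = 899.
Substituting N_2 = 899 - 0.589N_1 into the first: N_1(1 - 0.303·0.589) = 502 - 0.303·899.
So N_1* = 230/0.822 = 279, and then N_2* = 899 - 0.589·279 = 734.

N_1* ≈ 279, N_2* ≈ 734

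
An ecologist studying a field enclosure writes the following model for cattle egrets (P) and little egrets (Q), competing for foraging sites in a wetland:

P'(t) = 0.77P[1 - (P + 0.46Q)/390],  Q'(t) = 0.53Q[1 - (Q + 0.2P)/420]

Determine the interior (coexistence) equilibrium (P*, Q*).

Setting both brackets to zero gives the nullclines P + 0.46Q = 390 and 0.2P + Q = 420.
Substituting Q = 420 - 0.2P into the first: P(1 - 0.46·0.2) = 390 - 0.46·420.
So P* = 197/0.908 = 217, and then Q* = 420 - 0.2·217 = 377.

P* ≈ 217, Q* ≈ 377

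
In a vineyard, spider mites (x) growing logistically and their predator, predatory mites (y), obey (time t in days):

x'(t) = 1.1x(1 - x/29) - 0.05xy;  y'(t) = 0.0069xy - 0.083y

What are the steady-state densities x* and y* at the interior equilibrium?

From dy/dt = 0 with y > 0: 0.0069x* = 0.083, so x* = 12.
Substitute into dx/dt = 0: 1.1(1 - 12/29) = 0.05y*.
The bracket is 0.585, giving y* = 0.644/0.05 = 12.9.

x* ≈ 12, y* ≈ 12.9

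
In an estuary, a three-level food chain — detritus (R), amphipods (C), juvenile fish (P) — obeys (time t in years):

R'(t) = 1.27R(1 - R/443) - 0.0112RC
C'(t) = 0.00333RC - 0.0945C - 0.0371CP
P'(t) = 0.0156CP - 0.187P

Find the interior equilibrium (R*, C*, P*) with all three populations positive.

From dP/dt = 0: 0.0156C* = 0.187, so C* = 12.
From dR/dt = 0: 1.27(1 - R*/443) = 0.0112·12, giving R* = 443·(1 - 0.106) = 396.
From dC/dt = 0: 0.00333·396 - 0.0945 = 0.0371P*, so P* = 1.22/0.0371 = 33.

R* ≈ 396, C* ≈ 12, P* ≈ 33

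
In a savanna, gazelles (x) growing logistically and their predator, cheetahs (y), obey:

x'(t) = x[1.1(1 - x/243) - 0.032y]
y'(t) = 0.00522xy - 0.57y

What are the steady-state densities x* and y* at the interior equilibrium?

x* ≈ 109, y* ≈ 18.9

From dy/dt = 0 with y > 0: 0.00522x* = 0.57, so x* = 109.
Substitute into dx/dt = 0: 1.1(1 - 109/243) = 0.032y*.
The bracket is 0.551, giving y* = 0.606/0.032 = 18.9.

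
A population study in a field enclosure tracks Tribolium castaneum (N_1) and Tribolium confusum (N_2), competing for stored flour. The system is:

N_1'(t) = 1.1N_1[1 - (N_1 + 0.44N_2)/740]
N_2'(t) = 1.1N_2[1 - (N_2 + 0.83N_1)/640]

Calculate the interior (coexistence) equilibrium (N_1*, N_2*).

Setting both brackets to zero gives the nullclines N_1 + 0.44N_2 = 740 and 0.83N_1 + N_2 = 640.
Substituting N_2 = 640 - 0.83N_1 into the first: N_1(1 - 0.44·0.83) = 740 - 0.44·640.
So N_1* = 458/0.635 = 722, and then N_2* = 640 - 0.83·722 = 40.6.

N_1* ≈ 722, N_2* ≈ 40.6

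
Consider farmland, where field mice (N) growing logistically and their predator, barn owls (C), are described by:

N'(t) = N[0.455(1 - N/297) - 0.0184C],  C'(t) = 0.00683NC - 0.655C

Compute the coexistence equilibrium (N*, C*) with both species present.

From dC/dt = 0 with C > 0: 0.00683N* = 0.655, so N* = 95.9.
Substitute into dN/dt = 0: 0.455(1 - 95.9/297) = 0.0184C*.
The bracket is 0.677, giving C* = 0.308/0.0184 = 16.7.

N* ≈ 95.9, C* ≈ 16.7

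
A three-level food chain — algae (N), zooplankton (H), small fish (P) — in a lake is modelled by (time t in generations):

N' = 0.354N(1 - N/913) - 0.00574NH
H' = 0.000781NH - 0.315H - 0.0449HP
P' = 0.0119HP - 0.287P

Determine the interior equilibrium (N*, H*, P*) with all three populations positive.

From dP/dt = 0: 0.0119H* = 0.287, so H* = 24.1.
From dN/dt = 0: 0.354(1 - N*/913) = 0.00574·24.1, giving N* = 913·(1 - 0.391) = 556.
From dH/dt = 0: 0.000781·556 - 0.315 = 0.0449P*, so P* = 0.119/0.0449 = 2.65.

N* ≈ 556, H* ≈ 24.1, P* ≈ 2.65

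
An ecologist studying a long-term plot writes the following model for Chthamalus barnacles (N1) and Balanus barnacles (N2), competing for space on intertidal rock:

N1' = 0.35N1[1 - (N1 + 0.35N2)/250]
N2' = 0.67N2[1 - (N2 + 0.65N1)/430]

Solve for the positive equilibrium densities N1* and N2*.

N1* ≈ 129, N2* ≈ 346

Setting both brackets to zero gives the nullclines N1 + 0.35N2 = 250 and 0.65N1 + N2 = 430.
Substituting N2 = 430 - 0.65N1 into the first: N1(1 - 0.35·0.65) = 250 - 0.35·430.
So N1* = 99.5/0.772 = 129, and then N2* = 430 - 0.65·129 = 346.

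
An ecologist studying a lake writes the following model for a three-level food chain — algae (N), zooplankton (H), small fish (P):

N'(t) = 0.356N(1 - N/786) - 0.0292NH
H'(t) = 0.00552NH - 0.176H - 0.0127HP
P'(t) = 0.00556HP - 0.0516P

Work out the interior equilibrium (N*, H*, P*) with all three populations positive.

N* ≈ 188, H* ≈ 9.28, P* ≈ 67.7

From dP/dt = 0: 0.00556H* = 0.0516, so H* = 9.28.
From dN/dt = 0: 0.356(1 - N*/786) = 0.0292·9.28, giving N* = 786·(1 - 0.761) = 188.
From dH/dt = 0: 0.00552·188 - 0.176 = 0.0127P*, so P* = 0.86/0.0127 = 67.7.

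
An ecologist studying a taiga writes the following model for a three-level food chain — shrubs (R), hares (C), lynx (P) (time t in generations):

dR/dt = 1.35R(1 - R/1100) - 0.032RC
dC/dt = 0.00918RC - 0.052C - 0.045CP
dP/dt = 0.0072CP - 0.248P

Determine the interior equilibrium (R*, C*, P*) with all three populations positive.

R* ≈ 202, C* ≈ 34.4, P* ≈ 40

From dP/dt = 0: 0.0072C* = 0.248, so C* = 34.4.
From dR/dt = 0: 1.35(1 - R*/1100) = 0.032·34.4, giving R* = 1100·(1 - 0.816) = 202.
From dC/dt = 0: 0.00918·202 - 0.052 = 0.045P*, so P* = 1.8/0.045 = 40.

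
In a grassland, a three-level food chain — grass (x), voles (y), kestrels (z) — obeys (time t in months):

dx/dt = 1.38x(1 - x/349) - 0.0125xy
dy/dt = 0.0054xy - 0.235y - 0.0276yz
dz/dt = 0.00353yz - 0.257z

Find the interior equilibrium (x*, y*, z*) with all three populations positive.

x* ≈ 119, y* ≈ 72.8, z* ≈ 14.7

From dz/dt = 0: 0.00353y* = 0.257, so y* = 72.8.
From dx/dt = 0: 1.38(1 - x*/349) = 0.0125·72.8, giving x* = 349·(1 - 0.659) = 119.
From dy/dt = 0: 0.0054·119 - 0.235 = 0.0276z*, so z* = 0.407/0.0276 = 14.7.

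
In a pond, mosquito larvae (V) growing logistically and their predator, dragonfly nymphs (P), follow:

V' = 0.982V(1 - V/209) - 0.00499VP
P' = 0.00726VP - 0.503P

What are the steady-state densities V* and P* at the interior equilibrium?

From dP/dt = 0 with P > 0: 0.00726V* = 0.503, so V* = 69.3.
Substitute into dV/dt = 0: 0.982(1 - 69.3/209) = 0.00499P*.
The bracket is 0.668, giving P* = 0.656/0.00499 = 132.

V* ≈ 69.3, P* ≈ 132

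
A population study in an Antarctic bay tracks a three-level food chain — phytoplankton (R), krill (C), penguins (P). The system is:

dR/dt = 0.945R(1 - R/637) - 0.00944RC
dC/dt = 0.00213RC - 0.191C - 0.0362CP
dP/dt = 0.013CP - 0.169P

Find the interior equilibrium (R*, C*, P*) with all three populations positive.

From dP/dt = 0: 0.013C* = 0.169, so C* = 13.
From dR/dt = 0: 0.945(1 - R*/637) = 0.00944·13, giving R* = 637·(1 - 0.13) = 554.
From dC/dt = 0: 0.00213·554 - 0.191 = 0.0362P*, so P* = 0.99/0.0362 = 27.3.

R* ≈ 554, C* ≈ 13, P* ≈ 27.3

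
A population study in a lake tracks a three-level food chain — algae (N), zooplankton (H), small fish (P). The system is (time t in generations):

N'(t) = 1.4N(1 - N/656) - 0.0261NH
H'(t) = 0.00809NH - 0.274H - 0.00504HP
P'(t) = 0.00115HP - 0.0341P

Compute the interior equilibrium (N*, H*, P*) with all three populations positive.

From dP/dt = 0: 0.00115H* = 0.0341, so H* = 29.7.
From dN/dt = 0: 1.4(1 - N*/656) = 0.0261·29.7, giving N* = 656·(1 - 0.553) = 293.
From dH/dt = 0: 0.00809·293 - 0.274 = 0.00504P*, so P* = 2.1/0.00504 = 417.

N* ≈ 293, H* ≈ 29.7, P* ≈ 417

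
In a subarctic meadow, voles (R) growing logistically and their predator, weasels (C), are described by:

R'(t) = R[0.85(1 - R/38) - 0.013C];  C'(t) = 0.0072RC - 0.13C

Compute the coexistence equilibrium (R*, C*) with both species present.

From dC/dt = 0 with C > 0: 0.0072R* = 0.13, so R* = 18.1.
Substitute into dR/dt = 0: 0.85(1 - 18.1/38) = 0.013C*.
The bracket is 0.525, giving C* = 0.446/0.013 = 34.3.

R* ≈ 18.1, C* ≈ 34.3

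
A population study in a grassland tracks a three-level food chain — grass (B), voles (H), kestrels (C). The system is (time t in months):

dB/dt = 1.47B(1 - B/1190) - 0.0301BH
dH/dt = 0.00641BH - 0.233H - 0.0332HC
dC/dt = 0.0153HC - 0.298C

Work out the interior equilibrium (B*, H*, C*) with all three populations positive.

B* ≈ 715, H* ≈ 19.5, C* ≈ 131

From dC/dt = 0: 0.0153H* = 0.298, so H* = 19.5.
From dB/dt = 0: 1.47(1 - B*/1190) = 0.0301·19.5, giving B* = 1190·(1 - 0.399) = 715.
From dH/dt = 0: 0.00641·715 - 0.233 = 0.0332C*, so C* = 4.35/0.0332 = 131.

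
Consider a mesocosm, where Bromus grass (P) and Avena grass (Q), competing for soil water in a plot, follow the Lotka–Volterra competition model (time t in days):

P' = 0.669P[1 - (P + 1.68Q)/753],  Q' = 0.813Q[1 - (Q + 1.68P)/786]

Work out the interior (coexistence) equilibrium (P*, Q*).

P* ≈ 311, Q* ≈ 263

Setting both brackets to zero gives the nullclines P + 1.68Q = 753 and 1.68P + Q = 786.
Substituting Q = 786 - 1.68P into the first: P(1 - 1.68·1.68) = 753 - 1.68·786.
So P* = -567/-1.82 = 311, and then Q* = 786 - 1.68·311 = 263.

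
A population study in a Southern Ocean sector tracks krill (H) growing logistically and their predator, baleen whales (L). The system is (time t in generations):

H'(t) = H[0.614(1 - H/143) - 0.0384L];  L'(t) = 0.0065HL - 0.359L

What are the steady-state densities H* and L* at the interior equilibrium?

H* ≈ 55.2, L* ≈ 9.81

From dL/dt = 0 with L > 0: 0.0065H* = 0.359, so H* = 55.2.
Substitute into dH/dt = 0: 0.614(1 - 55.2/143) = 0.0384L*.
The bracket is 0.614, giving L* = 0.377/0.0384 = 9.81.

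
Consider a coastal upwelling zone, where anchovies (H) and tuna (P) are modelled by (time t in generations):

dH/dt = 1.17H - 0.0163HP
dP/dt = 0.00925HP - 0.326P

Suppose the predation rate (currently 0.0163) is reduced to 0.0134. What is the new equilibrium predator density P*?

P* ≈ 87.3

At the interior fixed point, setting dH/dt = 0 with H > 0 fixes P* = (prey growth rate)/(HP coefficient) — independent of the other coefficients.
With the change, P* = 1.17/0.0134 = 87.3; it rises from 71.8.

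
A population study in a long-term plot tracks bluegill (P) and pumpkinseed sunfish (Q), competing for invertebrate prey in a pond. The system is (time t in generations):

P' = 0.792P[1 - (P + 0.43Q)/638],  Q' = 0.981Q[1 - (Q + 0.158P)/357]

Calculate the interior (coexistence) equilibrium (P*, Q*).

P* ≈ 520, Q* ≈ 275

Setting both brackets to zero gives the nullclines P + 0.43Q = 638 and 0.158P + Q = 357.
Substituting Q = 357 - 0.158P into the first: P(1 - 0.43·0.158) = 638 - 0.43·357.
So P* = 484/0.932 = 520, and then Q* = 357 - 0.158·520 = 275.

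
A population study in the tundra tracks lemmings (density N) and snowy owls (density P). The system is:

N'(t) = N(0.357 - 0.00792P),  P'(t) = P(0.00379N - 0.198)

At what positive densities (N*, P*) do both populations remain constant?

N* ≈ 52.2, P* ≈ 45.1

Set dP/dt = 0 with P > 0: 0.00379N - 0.198 = 0, so N* = 0.198/0.00379 = 52.2.
Set dN/dt = 0 with N > 0: 0.357 - 0.00792P = 0, so P* = 0.357/0.00792 = 45.1.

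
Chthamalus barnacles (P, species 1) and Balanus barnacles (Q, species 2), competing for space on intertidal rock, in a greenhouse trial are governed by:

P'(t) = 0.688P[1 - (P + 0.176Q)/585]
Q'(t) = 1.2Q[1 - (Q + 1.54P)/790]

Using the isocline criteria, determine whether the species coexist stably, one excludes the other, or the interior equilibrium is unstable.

species 1 excludes species 2

Compare the nullcline intercepts: K1/α12 = 585/0.176 = 3320 > K2 = 790; K2/α21 = 790/1.54 = 513 < K1 = 585.
Since the inequalities point opposite ways, species 1 can invade but species 2 cannot.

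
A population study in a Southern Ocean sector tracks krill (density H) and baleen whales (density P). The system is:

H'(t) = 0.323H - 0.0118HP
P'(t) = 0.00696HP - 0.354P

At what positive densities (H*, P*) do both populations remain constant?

Set dP/dt = 0 with P > 0: 0.00696H - 0.354 = 0, so H* = 0.354/0.00696 = 50.9.
Set dH/dt = 0 with H > 0: 0.323 - 0.0118P = 0, so P* = 0.323/0.0118 = 27.4.

H* ≈ 50.9, P* ≈ 27.4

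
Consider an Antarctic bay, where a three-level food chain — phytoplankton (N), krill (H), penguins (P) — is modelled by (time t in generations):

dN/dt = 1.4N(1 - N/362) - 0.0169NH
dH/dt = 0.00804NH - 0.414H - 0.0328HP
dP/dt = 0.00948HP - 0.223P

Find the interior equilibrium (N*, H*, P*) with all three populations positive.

N* ≈ 259, H* ≈ 23.5, P* ≈ 50.9

From dP/dt = 0: 0.00948H* = 0.223, so H* = 23.5.
From dN/dt = 0: 1.4(1 - N*/362) = 0.0169·23.5, giving N* = 362·(1 - 0.284) = 259.
From dH/dt = 0: 0.00804·259 - 0.414 = 0.0328P*, so P* = 1.67/0.0328 = 50.9.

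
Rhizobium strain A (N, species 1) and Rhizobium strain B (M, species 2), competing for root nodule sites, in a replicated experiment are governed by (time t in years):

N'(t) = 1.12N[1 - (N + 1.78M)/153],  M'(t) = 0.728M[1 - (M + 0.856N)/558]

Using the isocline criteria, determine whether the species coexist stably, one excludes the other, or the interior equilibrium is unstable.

species 2 excludes species 1

Compare the nullcline intercepts: K1/α12 = 153/1.78 = 86 < K2 = 558; K2/α21 = 558/0.856 = 652 > K1 = 153.
Since the inequalities point opposite ways, species 2 can invade but species 1 cannot.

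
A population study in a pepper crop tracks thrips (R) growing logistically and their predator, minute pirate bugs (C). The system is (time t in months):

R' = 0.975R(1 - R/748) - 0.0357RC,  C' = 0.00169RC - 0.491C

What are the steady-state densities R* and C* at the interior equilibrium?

R* ≈ 291, C* ≈ 16.7

From dC/dt = 0 with C > 0: 0.00169R* = 0.491, so R* = 291.
Substitute into dR/dt = 0: 0.975(1 - 291/748) = 0.0357C*.
The bracket is 0.612, giving C* = 0.596/0.0357 = 16.7.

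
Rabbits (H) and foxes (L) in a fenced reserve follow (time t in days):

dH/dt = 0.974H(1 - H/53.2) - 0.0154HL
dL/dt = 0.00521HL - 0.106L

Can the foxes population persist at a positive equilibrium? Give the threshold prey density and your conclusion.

Threshold H = 20.3; K > 20.3, so yes, the predator persists.

The predator equation gives dL/dt > 0 only when H > 0.106/0.00521 = 20.3.
Without the predator, H → K = 53.2. Since 53.2 > 20.3, the predator can invade and persist.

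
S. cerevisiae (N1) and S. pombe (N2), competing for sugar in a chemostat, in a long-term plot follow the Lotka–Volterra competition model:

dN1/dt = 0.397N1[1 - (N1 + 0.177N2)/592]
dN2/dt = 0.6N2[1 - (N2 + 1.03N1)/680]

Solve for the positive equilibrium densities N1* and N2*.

N1* ≈ 577, N2* ≈ 85.9

Setting both brackets to zero gives the nullclines N1 + 0.177N2 = 592 and 1.03N1 + N2 = 680.
Substituting N2 = 680 - 1.03N1 into the first: N1(1 - 0.177·1.03) = 592 - 0.177·680.
So N1* = 472/0.818 = 577, and then N2* = 680 - 1.03·577 = 85.9.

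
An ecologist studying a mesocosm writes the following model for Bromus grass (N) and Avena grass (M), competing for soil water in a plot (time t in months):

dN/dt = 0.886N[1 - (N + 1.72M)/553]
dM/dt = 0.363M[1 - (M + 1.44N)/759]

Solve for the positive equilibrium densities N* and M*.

N* ≈ 510, M* ≈ 25.3

Setting both brackets to zero gives the nullclines N + 1.72M = 553 and 1.44N + M = 759.
Substituting M = 759 - 1.44N into the first: N(1 - 1.72·1.44) = 553 - 1.72·759.
So N* = -752/-1.48 = 510, and then M* = 759 - 1.44·510 = 25.3.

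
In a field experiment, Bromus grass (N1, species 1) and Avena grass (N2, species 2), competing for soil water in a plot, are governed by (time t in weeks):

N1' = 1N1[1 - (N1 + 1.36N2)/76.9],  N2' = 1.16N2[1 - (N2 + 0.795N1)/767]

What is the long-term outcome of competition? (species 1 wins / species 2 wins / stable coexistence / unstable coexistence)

species 2 excludes species 1

Compare the nullcline intercepts: K1/α12 = 76.9/1.36 = 56.5 < K2 = 767; K2/α21 = 767/0.795 = 965 > K1 = 76.9.
Since the inequalities point opposite ways, species 2 can invade but species 1 cannot.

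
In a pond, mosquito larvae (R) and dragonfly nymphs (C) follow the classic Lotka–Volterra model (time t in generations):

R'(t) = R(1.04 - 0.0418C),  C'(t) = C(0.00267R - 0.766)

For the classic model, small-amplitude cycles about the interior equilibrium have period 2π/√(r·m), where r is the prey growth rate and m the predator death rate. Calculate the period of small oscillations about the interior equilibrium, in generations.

T ≈ 7.04 generations

Here r = 1.04 and m = 0.766, so r·m = 0.797.
ω = √0.797 = 0.893 per generation, hence T = 2π/ω ≈ 7.04 generations.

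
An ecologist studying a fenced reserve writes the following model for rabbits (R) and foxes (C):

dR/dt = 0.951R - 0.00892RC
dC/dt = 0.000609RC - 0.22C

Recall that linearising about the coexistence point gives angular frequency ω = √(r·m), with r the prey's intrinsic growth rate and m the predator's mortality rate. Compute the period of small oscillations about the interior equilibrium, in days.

Here r = 0.951 and m = 0.22, so r·m = 0.209.
ω = √0.209 = 0.457 per day, hence T = 2π/ω ≈ 13.7 days.

T ≈ 13.7 days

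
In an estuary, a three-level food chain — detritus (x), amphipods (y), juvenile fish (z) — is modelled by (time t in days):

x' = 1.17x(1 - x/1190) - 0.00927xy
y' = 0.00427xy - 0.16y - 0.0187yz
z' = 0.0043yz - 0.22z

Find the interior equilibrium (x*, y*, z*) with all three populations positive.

From dz/dt = 0: 0.0043y* = 0.22, so y* = 51.2.
From dx/dt = 0: 1.17(1 - x*/1190) = 0.00927·51.2, giving x* = 1190·(1 - 0.405) = 708.
From dy/dt = 0: 0.00427·708 - 0.16 = 0.0187z*, so z* = 2.86/0.0187 = 153.

x* ≈ 708, y* ≈ 51.2, z* ≈ 153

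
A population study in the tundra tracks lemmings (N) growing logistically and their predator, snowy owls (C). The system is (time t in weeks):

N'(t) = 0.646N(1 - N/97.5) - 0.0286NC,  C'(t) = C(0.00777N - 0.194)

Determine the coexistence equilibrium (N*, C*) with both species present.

N* ≈ 25, C* ≈ 16.8

From dC/dt = 0 with C > 0: 0.00777N* = 0.194, so N* = 25.
Substitute into dN/dt = 0: 0.646(1 - 25/97.5) = 0.0286C*.
The bracket is 0.744, giving C* = 0.481/0.0286 = 16.8.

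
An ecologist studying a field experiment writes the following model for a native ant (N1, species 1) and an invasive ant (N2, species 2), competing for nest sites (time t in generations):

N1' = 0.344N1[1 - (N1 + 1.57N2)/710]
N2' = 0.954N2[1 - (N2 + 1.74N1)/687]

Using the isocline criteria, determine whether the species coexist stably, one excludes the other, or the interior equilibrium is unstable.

unstable coexistence (outcome depends on initial conditions)

Compare the nullcline intercepts: K1/α12 = 710/1.57 = 452 < K2 = 687; K2/α21 = 687/1.74 = 395 < K1 = 710.
Since both are reversed, neither can invade when rare; the interior point is a saddle.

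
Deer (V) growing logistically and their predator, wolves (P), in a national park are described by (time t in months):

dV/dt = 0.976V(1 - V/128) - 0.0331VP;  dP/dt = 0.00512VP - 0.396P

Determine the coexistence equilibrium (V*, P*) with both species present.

V* ≈ 77.3, P* ≈ 11.7

From dP/dt = 0 with P > 0: 0.00512V* = 0.396, so V* = 77.3.
Substitute into dV/dt = 0: 0.976(1 - 77.3/128) = 0.0331P*.
The bracket is 0.396, giving P* = 0.386/0.0331 = 11.7.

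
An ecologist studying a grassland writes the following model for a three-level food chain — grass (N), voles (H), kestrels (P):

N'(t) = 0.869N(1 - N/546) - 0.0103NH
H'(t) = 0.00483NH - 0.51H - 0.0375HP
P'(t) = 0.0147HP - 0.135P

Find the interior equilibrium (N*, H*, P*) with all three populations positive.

From dP/dt = 0: 0.0147H* = 0.135, so H* = 9.18.
From dN/dt = 0: 0.869(1 - N*/546) = 0.0103·9.18, giving N* = 546·(1 - 0.109) = 487.
From dH/dt = 0: 0.00483·487 - 0.51 = 0.0375P*, so P* = 1.84/0.0375 = 49.1.

N* ≈ 487, H* ≈ 9.18, P* ≈ 49.1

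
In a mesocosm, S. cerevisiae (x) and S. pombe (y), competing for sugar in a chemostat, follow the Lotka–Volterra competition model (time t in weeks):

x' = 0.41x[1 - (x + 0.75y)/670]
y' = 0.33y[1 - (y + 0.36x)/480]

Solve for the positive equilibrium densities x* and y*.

x* ≈ 425, y* ≈ 327

Setting both brackets to zero gives the nullclines x + 0.75y = 670 and 0.36x + y = 480.
Substituting y = 480 - 0.36x into the first: x(1 - 0.75·0.36) = 670 - 0.75·480.
So x* = 310/0.73 = 425, and then y* = 480 - 0.36·425 = 327.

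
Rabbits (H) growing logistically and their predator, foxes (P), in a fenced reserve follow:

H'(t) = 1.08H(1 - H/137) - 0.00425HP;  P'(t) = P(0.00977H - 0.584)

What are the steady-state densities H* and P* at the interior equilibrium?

H* ≈ 59.8, P* ≈ 143

From dP/dt = 0 with P > 0: 0.00977H* = 0.584, so H* = 59.8.
Substitute into dH/dt = 0: 1.08(1 - 59.8/137) = 0.00425P*.
The bracket is 0.564, giving P* = 0.609/0.00425 = 143.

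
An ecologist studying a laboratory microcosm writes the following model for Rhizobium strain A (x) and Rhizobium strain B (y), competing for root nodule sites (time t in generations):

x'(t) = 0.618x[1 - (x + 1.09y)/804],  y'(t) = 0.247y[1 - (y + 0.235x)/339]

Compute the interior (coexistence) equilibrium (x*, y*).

x* ≈ 584, y* ≈ 202

Setting both brackets to zero gives the nullclines x + 1.09y = 804 and 0.235x + y = 339.
Substituting y = 339 - 0.235x into the first: x(1 - 1.09·0.235) = 804 - 1.09·339.
So x* = 434/0.744 = 584, and then y* = 339 - 0.235·584 = 202.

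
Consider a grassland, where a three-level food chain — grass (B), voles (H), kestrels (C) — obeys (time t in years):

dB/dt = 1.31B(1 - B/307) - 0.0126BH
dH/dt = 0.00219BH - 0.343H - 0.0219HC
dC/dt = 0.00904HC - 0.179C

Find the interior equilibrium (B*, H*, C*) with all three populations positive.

From dC/dt = 0: 0.00904H* = 0.179, so H* = 19.8.
From dB/dt = 0: 1.31(1 - B*/307) = 0.0126·19.8, giving B* = 307·(1 - 0.19) = 249.
From dH/dt = 0: 0.00219·249 - 0.343 = 0.0219C*, so C* = 0.201/0.0219 = 9.19.

B* ≈ 249, H* ≈ 19.8, C* ≈ 9.19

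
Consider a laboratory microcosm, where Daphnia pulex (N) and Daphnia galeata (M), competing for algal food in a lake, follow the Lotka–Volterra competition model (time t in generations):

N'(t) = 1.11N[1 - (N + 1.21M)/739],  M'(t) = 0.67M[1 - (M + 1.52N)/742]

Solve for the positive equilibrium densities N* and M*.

Setting both brackets to zero gives the nullclines N + 1.21M = 739 and 1.52N + M = 742.
Substituting M = 742 - 1.52N into the first: N(1 - 1.21·1.52) = 739 - 1.21·742.
So N* = -159/-0.839 = 189, and then M* = 742 - 1.52·189 = 454.

N* ≈ 189, M* ≈ 454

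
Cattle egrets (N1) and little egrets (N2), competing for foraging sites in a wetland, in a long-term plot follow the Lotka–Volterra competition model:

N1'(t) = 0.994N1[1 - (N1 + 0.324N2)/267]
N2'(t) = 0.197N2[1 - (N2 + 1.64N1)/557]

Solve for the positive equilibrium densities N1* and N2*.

N1* ≈ 185, N2* ≈ 254

Setting both brackets to zero gives the nullclines N1 + 0.324N2 = 267 and 1.64N1 + N2 = 557.
Substituting N2 = 557 - 1.64N1 into the first: N1(1 - 0.324·1.64) = 267 - 0.324·557.
So N1* = 86.5/0.469 = 185, and then N2* = 557 - 1.64·185 = 254.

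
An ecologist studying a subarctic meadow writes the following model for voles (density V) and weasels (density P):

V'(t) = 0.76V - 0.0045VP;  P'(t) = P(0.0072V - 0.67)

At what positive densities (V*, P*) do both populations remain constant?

V* ≈ 93.1, P* ≈ 169

Set dP/dt = 0 with P > 0: 0.0072V - 0.67 = 0, so V* = 0.67/0.0072 = 93.1.
Set dV/dt = 0 with V > 0: 0.76 - 0.0045P = 0, so P* = 0.76/0.0045 = 169.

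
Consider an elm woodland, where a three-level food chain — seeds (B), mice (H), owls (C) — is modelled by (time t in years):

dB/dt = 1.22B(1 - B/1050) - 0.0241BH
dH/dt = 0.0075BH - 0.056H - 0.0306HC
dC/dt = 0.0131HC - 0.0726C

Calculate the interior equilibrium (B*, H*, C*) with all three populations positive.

B* ≈ 935, H* ≈ 5.54, C* ≈ 227

From dC/dt = 0: 0.0131H* = 0.0726, so H* = 5.54.
From dB/dt = 0: 1.22(1 - B*/1050) = 0.0241·5.54, giving B* = 1050·(1 - 0.109) = 935.
From dH/dt = 0: 0.0075·935 - 0.056 = 0.0306C*, so C* = 6.96/0.0306 = 227.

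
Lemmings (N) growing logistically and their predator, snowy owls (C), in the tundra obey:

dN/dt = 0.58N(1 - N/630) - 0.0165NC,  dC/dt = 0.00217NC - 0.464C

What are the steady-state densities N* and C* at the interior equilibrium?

From dC/dt = 0 with C > 0: 0.00217N* = 0.464, so N* = 214.
Substitute into dN/dt = 0: 0.58(1 - 214/630) = 0.0165C*.
The bracket is 0.661, giving C* = 0.383/0.0165 = 23.2.

N* ≈ 214, C* ≈ 23.2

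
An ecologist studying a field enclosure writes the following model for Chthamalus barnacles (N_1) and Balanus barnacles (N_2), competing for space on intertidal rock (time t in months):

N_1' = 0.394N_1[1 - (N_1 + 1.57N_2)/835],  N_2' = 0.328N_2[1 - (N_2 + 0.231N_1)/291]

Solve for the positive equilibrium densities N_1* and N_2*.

N_1* ≈ 593, N_2* ≈ 154

Setting both brackets to zero gives the nullclines N_1 + 1.57N_2 = 835 and 0.231N_1 + N_2 = 291.
Substituting N_2 = 291 - 0.231N_1 into the first: N_1(1 - 1.57·0.231) = 835 - 1.57·291.
So N_1* = 378/0.637 = 593, and then N_2* = 291 - 0.231·593 = 154.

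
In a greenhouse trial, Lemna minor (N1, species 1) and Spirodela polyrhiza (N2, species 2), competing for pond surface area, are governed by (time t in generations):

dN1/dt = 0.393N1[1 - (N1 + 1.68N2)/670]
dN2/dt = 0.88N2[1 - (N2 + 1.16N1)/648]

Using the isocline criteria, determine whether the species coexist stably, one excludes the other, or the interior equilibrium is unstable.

Compare the nullcline intercepts: K1/α12 = 670/1.68 = 399 < K2 = 648; K2/α21 = 648/1.16 = 559 < K1 = 670.
Since both are reversed, neither can invade when rare; the interior point is a saddle.

unstable coexistence (outcome depends on initial conditions)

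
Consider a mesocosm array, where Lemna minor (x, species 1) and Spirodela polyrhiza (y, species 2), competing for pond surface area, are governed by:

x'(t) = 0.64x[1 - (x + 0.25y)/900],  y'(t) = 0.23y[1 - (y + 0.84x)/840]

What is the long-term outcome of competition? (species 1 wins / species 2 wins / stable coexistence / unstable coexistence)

Compare the nullcline intercepts: K1/α12 = 900/0.25 = 3600 > K2 = 840; K2/α21 = 840/0.84 = 1000 > K1 = 900.
Since both inequalities hold, each species can invade when rare, so the interior equilibrium is stable.

stable coexistence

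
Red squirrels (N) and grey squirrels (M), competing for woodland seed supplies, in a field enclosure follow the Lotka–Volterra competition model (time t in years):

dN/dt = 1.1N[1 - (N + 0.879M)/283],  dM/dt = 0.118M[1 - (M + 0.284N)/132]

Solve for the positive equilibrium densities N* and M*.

N* ≈ 223, M* ≈ 68.8

Setting both brackets to zero gives the nullclines N + 0.879M = 283 and 0.284N + M = 132.
Substituting M = 132 - 0.284N into the first: N(1 - 0.879·0.284) = 283 - 0.879·132.
So N* = 167/0.75 = 223, and then M* = 132 - 0.284·223 = 68.8.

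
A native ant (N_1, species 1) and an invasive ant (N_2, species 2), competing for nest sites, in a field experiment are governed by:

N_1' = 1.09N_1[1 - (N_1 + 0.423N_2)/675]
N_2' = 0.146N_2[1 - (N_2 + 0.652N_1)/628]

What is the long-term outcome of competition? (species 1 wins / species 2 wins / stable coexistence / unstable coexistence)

stable coexistence

Compare the nullcline intercepts: K1/α12 = 675/0.423 = 1600 > K2 = 628; K2/α21 = 628/0.652 = 963 > K1 = 675.
Since both inequalities hold, each species can invade when rare, so the interior equilibrium is stable.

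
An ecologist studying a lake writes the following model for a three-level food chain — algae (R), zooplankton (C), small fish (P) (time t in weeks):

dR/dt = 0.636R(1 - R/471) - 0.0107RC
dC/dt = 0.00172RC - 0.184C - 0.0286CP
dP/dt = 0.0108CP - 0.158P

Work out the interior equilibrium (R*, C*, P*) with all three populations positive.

R* ≈ 355, C* ≈ 14.6, P* ≈ 14.9

From dP/dt = 0: 0.0108C* = 0.158, so C* = 14.6.
From dR/dt = 0: 0.636(1 - R*/471) = 0.0107·14.6, giving R* = 471·(1 - 0.246) = 355.
From dC/dt = 0: 0.00172·355 - 0.184 = 0.0286P*, so P* = 0.427/0.0286 = 14.9.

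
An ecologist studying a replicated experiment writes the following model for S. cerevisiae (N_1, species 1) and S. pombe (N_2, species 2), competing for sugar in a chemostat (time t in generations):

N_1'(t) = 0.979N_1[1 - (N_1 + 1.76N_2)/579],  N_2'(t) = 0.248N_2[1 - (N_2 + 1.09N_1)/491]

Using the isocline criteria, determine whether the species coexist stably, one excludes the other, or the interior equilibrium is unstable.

Compare the nullcline intercepts: K1/α12 = 579/1.76 = 329 < K2 = 491; K2/α21 = 491/1.09 = 450 < K1 = 579.
Since both are reversed, neither can invade when rare; the interior point is a saddle.

unstable coexistence (outcome depends on initial conditions)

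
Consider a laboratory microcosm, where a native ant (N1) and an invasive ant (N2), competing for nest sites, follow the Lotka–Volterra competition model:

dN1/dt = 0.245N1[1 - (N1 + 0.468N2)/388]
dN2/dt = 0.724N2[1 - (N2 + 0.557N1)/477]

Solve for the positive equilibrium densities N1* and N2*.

N1* ≈ 223, N2* ≈ 353

Setting both brackets to zero gives the nullclines N1 + 0.468N2 = 388 and 0.557N1 + N2 = 477.
Substituting N2 = 477 - 0.557N1 into the first: N1(1 - 0.468·0.557) = 388 - 0.468·477.
So N1* = 165/0.739 = 223, and then N2* = 477 - 0.557·223 = 353.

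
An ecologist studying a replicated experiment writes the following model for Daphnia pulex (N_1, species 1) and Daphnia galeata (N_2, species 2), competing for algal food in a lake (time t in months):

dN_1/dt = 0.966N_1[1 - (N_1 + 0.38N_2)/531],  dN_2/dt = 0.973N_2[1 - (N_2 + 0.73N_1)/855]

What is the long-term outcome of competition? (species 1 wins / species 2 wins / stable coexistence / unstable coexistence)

stable coexistence

Compare the nullcline intercepts: K1/α12 = 531/0.38 = 1400 > K2 = 855; K2/α21 = 855/0.73 = 1170 > K1 = 531.
Since both inequalities hold, each species can invade when rare, so the interior equilibrium is stable.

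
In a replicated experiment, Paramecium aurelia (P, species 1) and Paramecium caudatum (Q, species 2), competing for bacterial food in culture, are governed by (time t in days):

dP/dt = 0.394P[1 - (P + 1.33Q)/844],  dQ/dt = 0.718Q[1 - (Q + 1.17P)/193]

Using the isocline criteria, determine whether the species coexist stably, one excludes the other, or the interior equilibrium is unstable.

Compare the nullcline intercepts: K1/α12 = 844/1.33 = 635 > K2 = 193; K2/α21 = 193/1.17 = 165 < K1 = 844.
Since the inequalities point opposite ways, species 1 can invade but species 2 cannot.

species 1 excludes species 2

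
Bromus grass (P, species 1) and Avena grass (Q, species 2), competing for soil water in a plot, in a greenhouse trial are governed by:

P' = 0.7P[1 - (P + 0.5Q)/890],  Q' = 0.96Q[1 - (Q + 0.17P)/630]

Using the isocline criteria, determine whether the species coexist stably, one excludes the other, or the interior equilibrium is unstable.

stable coexistence

Compare the nullcline intercepts: K1/α12 = 890/0.5 = 1780 > K2 = 630; K2/α21 = 630/0.17 = 3710 > K1 = 890.
Since both inequalities hold, each species can invade when rare, so the interior equilibrium is stable.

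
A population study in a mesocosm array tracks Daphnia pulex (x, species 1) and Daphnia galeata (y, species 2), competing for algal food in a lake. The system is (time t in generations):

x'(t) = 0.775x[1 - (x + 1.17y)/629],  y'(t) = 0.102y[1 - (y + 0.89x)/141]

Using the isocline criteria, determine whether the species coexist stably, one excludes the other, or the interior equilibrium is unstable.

species 1 excludes species 2

Compare the nullcline intercepts: K1/α12 = 629/1.17 = 538 > K2 = 141; K2/α21 = 141/0.89 = 158 < K1 = 629.
Since the inequalities point opposite ways, species 1 can invade but species 2 cannot.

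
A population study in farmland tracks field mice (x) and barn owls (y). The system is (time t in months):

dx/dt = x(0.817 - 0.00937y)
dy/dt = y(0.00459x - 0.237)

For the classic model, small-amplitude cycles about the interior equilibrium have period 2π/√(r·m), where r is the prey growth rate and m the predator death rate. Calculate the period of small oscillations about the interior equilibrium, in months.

T ≈ 14.3 months

Here r = 0.817 and m = 0.237, so r·m = 0.194.
ω = √0.194 = 0.44 per month, hence T = 2π/ω ≈ 14.3 months.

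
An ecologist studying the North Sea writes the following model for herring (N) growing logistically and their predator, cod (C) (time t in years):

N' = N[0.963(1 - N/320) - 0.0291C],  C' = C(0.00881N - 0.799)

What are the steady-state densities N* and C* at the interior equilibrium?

From dC/dt = 0 with C > 0: 0.00881N* = 0.799, so N* = 90.7.
Substitute into dN/dt = 0: 0.963(1 - 90.7/320) = 0.0291C*.
The bracket is 0.717, giving C* = 0.69/0.0291 = 23.7.

N* ≈ 90.7, C* ≈ 23.7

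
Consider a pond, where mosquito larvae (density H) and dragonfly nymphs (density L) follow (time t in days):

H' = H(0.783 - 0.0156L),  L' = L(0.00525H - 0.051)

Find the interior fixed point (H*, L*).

Set dL/dt = 0 with L > 0: 0.00525H - 0.051 = 0, so H* = 0.051/0.00525 = 9.71.
Set dH/dt = 0 with H > 0: 0.783 - 0.0156L = 0, so L* = 0.783/0.0156 = 50.2.

H* ≈ 9.71, L* ≈ 50.2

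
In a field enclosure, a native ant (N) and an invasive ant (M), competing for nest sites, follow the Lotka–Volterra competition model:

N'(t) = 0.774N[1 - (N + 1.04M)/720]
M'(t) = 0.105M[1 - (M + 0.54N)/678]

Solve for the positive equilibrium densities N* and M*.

N* ≈ 33.9, M* ≈ 660

Setting both brackets to zero gives the nullclines N + 1.04M = 720 and 0.54N + M = 678.
Substituting M = 678 - 0.54N into the first: N(1 - 1.04·0.54) = 720 - 1.04·678.
So N* = 14.9/0.438 = 33.9, and then M* = 678 - 0.54·33.9 = 660.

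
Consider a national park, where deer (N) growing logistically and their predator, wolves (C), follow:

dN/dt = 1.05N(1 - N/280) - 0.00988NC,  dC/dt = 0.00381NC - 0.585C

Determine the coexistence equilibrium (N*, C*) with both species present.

N* ≈ 154, C* ≈ 48

From dC/dt = 0 with C > 0: 0.00381N* = 0.585, so N* = 154.
Substitute into dN/dt = 0: 1.05(1 - 154/280) = 0.00988C*.
The bracket is 0.452, giving C* = 0.474/0.00988 = 48.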